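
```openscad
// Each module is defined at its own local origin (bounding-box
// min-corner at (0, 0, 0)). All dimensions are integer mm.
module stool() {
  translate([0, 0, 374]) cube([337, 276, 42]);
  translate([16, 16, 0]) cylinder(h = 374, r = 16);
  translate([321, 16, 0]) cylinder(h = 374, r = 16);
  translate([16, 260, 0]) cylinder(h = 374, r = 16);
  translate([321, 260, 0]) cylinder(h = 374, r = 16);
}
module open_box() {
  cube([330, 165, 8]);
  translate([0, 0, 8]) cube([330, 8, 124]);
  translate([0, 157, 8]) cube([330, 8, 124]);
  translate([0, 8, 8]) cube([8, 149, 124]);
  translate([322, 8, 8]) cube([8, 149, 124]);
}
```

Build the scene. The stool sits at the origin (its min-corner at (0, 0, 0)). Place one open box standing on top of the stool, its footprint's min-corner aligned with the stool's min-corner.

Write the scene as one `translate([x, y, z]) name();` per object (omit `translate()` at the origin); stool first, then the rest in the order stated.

stool();
translate([0, 0, 416]) open_box();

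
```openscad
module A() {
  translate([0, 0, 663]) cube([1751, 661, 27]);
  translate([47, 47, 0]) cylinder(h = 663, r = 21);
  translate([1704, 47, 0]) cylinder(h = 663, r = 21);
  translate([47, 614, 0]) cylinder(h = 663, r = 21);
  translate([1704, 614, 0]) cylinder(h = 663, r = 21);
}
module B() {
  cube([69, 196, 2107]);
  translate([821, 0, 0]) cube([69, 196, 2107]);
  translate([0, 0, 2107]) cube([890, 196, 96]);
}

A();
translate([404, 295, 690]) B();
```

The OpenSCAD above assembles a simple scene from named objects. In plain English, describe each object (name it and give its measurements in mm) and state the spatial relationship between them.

A is a table: top 1751 mm (x) × 661 mm (y), 27 mm thick, upper face at z = 690 mm, on four round legs of 42 mm diameter, each leg's bounding box inset 26 mm from the nearest pair of top edges, running from z = 0 to the bottom of the top.

B is a rectangular door frame: two vertical jambs of 69×196 mm section, 2107 mm tall, with a clear opening 752 mm wide between their inner faces. A header 96 mm tall and 196 mm deep lies on top of the jambs and spans the full outside width.

The door frame is on top of the table.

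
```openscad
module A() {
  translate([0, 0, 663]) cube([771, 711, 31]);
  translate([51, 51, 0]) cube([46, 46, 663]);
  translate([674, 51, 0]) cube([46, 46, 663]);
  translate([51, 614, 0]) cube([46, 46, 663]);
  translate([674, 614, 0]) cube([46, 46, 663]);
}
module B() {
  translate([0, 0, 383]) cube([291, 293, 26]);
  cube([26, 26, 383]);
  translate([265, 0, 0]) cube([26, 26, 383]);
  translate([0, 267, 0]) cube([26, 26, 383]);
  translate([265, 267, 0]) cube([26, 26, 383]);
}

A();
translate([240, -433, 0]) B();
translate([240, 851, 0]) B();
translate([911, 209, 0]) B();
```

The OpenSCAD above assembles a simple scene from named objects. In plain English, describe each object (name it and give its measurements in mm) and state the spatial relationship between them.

A is a table with a 771×711 mm rectangular top, 31 mm thick, top surface at z = 694 mm, supported by four 46×46 mm square legs, each inset 51 mm from the nearest pair of top edges, running from the floor.

B is a four-legged stool. The seat is a 291×293×26 mm slab whose top surface is at z = 409 mm; four square legs, each 26×26 mm in cross-section, run from the floor (z = 0) to the underside of the seat, each flush with a corner of the seat.

Three stools sit around the table at the −y, +y, +x sides.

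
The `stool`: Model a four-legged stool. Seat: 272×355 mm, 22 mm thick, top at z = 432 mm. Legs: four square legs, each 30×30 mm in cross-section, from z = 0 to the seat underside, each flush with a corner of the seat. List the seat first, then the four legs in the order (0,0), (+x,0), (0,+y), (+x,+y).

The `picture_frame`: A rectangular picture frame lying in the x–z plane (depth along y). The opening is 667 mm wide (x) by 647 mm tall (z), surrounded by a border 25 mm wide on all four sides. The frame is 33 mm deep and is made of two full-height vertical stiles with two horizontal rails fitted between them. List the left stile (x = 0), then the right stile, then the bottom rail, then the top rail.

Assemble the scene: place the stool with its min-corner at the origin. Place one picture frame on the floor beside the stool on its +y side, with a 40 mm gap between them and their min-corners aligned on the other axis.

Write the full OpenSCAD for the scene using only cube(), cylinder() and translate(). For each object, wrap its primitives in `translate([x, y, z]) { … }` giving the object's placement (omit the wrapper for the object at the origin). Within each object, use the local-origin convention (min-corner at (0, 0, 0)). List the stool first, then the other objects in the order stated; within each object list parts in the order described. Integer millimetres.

translate([0, 0, 410]) cube([272, 355, 22]);
cube([30, 30, 410]);
translate([242, 0, 0]) cube([30, 30, 410]);
translate([0, 325, 0]) cube([30, 30, 410]);
translate([242, 325, 0]) cube([30, 30, 410]);
translate([0, 395, 0]) {
  cube([25, 33, 697]);
  translate([692, 0, 0]) cube([25, 33, 697]);
  translate([25, 0, 0]) cube([667, 33, 25]);
  translate([25, 0, 672]) cube([667, 33, 25]);
}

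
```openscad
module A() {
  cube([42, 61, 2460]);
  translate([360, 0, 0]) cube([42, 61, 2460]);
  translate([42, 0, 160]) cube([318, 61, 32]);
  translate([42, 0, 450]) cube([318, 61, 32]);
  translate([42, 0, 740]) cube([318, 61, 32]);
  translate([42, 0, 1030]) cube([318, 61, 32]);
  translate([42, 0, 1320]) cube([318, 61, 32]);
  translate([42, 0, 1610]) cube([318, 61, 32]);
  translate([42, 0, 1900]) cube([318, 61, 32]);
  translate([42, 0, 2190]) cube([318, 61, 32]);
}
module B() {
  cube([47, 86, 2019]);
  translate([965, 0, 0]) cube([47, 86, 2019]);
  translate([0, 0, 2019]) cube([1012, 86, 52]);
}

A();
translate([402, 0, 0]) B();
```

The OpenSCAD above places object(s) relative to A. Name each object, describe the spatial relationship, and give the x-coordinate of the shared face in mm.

A is a ladder. B is a door frame. The door frame is against the ladder's +x side, with their −y faces flush. The x-coordinate of the shared face is 402 mm.

The ladder's +x face and the door frame's −x face are both at x = 402 mm.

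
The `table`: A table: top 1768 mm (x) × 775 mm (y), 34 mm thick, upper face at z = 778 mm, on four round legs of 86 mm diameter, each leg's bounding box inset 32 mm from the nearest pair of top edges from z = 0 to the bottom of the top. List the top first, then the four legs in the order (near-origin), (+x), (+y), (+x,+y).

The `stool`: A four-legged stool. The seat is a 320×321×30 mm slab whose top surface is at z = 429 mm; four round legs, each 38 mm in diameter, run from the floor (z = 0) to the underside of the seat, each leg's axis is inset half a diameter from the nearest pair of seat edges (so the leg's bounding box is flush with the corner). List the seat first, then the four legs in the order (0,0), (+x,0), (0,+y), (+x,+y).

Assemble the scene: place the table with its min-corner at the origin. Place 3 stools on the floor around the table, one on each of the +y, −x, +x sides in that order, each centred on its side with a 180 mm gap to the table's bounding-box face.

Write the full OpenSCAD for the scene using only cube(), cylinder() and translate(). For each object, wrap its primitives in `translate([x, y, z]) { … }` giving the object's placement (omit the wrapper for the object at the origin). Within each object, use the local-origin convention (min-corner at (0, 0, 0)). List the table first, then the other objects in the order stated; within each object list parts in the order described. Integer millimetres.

translate([0, 0, 744]) cube([1768, 775, 34]);
translate([75, 75, 0]) cylinder(h = 744, r = 43);
translate([1693, 75, 0]) cylinder(h = 744, r = 43);
translate([75, 700, 0]) cylinder(h = 744, r = 43);
translate([1693, 700, 0]) cylinder(h = 744, r = 43);
translate([724, 955, 0]) {
  translate([0, 0, 399]) cube([320, 321, 30]);
  translate([19, 19, 0]) cylinder(h = 399, r = 19);
  translate([301, 19, 0]) cylinder(h = 399, r = 19);
  translate([19, 302, 0]) cylinder(h = 399, r = 19);
  translate([301, 302, 0]) cylinder(h = 399, r = 19);
}
translate([-500, 227, 0]) {
  translate([0, 0, 399]) cube([320, 321, 30]);
  translate([19, 19, 0]) cylinder(h = 399, r = 19);
  translate([301, 19, 0]) cylinder(h = 399, r = 19);
  translate([19, 302, 0]) cylinder(h = 399, r = 19);
  translate([301, 302, 0]) cylinder(h = 399, r = 19);
}
translate([1948, 227, 0]) {
  translate([0, 0, 399]) cube([320, 321, 30]);
  translate([19, 19, 0]) cylinder(h = 399, r = 19);
  translate([301, 19, 0]) cylinder(h = 399, r = 19);
  translate([19, 302, 0]) cylinder(h = 399, r = 19);
  translate([301, 302, 0]) cylinder(h = 399, r = 19);
}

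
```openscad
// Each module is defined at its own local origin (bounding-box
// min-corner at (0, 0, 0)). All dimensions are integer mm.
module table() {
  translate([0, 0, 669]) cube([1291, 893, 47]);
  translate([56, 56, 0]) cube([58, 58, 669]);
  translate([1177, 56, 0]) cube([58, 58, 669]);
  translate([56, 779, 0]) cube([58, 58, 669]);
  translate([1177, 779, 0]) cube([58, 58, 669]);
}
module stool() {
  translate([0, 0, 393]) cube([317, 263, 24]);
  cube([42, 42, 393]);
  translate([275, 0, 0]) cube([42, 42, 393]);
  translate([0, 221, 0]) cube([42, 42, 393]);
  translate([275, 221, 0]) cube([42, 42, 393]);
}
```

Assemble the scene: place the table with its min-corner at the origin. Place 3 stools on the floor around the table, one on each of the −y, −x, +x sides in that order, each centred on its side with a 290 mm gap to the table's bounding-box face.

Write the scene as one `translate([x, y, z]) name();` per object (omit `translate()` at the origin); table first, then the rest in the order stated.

table();
translate([487, -553, 0]) stool();
translate([-607, 315, 0]) stool();
translate([1581, 315, 0]) stool();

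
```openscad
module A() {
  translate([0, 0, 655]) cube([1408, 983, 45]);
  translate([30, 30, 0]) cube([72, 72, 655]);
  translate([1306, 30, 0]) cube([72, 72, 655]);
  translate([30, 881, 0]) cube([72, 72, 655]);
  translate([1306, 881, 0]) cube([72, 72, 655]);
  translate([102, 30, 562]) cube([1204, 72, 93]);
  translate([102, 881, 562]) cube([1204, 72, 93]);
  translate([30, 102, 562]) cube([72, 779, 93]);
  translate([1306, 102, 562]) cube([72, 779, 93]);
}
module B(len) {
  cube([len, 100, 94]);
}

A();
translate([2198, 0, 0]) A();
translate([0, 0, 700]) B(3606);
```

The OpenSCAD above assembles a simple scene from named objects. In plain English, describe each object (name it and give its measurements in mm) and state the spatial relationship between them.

A is a rectangular dining table. The top is 1408×983×45 mm with its upper surface at z = 700 mm. It stands on four 72×72 mm square legs, each inset 30 mm from the nearest pair of top edges, running from the floor to the underside of the top. Four apron rails, 72 mm thick and 93 mm tall, run between adjacent legs with their top edges flush with the underside of the top and their outer faces flush with the legs' outer faces.

B is a rectangular beam 3606 mm long (x), 100 mm deep (y), 94 mm thick (z).

The beam spans the tops of two tables placed 790 mm apart, resting at z = 700 mm.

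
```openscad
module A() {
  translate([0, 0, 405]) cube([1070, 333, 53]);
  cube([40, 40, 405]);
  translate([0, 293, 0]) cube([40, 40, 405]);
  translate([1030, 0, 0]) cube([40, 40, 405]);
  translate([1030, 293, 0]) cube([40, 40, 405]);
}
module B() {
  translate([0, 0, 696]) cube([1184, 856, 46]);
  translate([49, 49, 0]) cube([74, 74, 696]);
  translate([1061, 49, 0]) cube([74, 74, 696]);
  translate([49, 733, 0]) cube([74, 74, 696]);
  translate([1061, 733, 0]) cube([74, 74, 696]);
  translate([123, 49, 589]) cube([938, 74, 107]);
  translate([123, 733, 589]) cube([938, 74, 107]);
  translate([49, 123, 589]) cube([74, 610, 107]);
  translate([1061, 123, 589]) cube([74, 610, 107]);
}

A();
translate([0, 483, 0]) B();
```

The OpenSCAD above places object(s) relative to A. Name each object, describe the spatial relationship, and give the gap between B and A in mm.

A is a bench. B is a table. The table is on the floor beside the bench on its +y side. The gap between the table and the bench is 150 mm.

The table's nearest face is 150 mm from the bench's +y face.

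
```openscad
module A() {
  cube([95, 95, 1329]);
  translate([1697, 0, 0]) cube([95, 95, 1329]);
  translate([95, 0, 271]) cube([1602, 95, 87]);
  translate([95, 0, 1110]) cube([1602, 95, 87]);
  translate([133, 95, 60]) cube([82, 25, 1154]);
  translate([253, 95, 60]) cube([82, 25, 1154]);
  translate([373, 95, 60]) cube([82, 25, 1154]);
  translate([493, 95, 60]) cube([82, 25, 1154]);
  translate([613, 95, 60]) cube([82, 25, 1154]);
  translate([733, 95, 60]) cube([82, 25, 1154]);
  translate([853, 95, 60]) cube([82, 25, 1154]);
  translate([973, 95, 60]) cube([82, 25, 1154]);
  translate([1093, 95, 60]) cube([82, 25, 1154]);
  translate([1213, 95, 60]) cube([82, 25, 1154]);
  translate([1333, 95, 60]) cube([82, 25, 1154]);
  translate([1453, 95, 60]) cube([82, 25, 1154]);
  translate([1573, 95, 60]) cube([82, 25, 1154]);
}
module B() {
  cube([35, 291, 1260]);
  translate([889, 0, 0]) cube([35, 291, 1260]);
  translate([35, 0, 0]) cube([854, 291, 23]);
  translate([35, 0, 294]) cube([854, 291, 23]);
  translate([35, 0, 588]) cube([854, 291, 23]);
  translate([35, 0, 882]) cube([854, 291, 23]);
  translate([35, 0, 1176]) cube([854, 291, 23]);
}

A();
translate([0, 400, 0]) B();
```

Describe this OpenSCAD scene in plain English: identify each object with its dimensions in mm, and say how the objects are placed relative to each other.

A is a fence section. Two 95×95 mm posts, 1329 mm tall, stand on the floor with a clear span of 1602 mm between their inner faces. Two horizontal rails of 95×87 mm section span the gap between the posts with their undersides at z = 271 mm and z = 1110 mm, flush with the posts' −y face. 13 pickets, each 82 mm wide, 25 mm thick and 1154 mm tall, are fixed to the +y face of the rails with their bottoms at z = 60 mm, evenly spaced across the span with equal gaps (rounded down to the nearest mm) at the −x end and between each pair — any rounding remainder accumulates at the +x end.

B is a bookshelf 924 mm wide overall, 291 mm deep and 1260 mm tall. The two sides are 35 mm thick vertical panels. 5 horizontal shelves of 23 mm thickness span between the inner faces of the sides; the lowest shelf sits on the floor and shelves are stacked with a clear vertical gap of 271 mm between each pair.

The bookshelf is on the floor beside the fence section on its +y side.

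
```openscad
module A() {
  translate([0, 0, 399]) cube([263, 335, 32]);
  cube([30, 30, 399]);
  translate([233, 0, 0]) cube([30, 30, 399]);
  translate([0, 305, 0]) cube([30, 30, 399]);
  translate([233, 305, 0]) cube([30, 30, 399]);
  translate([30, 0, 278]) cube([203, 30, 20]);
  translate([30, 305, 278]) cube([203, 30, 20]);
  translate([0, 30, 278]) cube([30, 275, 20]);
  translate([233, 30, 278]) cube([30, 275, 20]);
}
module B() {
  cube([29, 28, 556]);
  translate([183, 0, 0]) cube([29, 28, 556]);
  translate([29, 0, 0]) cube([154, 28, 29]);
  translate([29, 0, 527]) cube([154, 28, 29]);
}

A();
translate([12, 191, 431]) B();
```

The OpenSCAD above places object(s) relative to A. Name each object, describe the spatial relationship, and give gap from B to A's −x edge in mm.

A is a stool. B is a picture frame. The picture frame is on top of the stool. The gap from the picture frame to the stool's −x edge is 12 mm.

The picture frame's min-x is at 12; the stool's min-x is 0; gap = 12 mm.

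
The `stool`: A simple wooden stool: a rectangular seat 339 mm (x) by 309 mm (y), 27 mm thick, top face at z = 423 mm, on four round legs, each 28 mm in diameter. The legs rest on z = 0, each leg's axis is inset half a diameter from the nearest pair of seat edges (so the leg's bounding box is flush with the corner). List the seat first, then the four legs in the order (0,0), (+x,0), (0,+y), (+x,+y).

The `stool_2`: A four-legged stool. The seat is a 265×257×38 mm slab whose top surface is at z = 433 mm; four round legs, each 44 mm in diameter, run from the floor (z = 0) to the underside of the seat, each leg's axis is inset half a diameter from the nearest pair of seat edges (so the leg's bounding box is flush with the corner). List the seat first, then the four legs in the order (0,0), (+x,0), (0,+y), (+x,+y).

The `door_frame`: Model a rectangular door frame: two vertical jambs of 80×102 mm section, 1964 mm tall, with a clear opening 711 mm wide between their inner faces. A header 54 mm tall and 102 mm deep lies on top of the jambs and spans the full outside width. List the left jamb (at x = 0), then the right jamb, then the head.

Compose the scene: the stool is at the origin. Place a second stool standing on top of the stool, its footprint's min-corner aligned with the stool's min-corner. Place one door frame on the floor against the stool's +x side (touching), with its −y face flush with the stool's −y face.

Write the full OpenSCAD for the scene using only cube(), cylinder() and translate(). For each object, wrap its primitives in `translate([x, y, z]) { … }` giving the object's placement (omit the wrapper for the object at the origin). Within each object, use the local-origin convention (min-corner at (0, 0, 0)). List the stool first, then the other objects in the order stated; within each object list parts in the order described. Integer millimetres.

translate([0, 0, 396]) cube([339, 309, 27]);
translate([14, 14, 0]) cylinder(h = 396, r = 14);
translate([325, 14, 0]) cylinder(h = 396, r = 14);
translate([14, 295, 0]) cylinder(h = 396, r = 14);
translate([325, 295, 0]) cylinder(h = 396, r = 14);
translate([0, 0, 423]) {
  translate([0, 0, 395]) cube([265, 257, 38]);
  translate([22, 22, 0]) cylinder(h = 395, r = 22);
  translate([243, 22, 0]) cylinder(h = 395, r = 22);
  translate([22, 235, 0]) cylinder(h = 395, r = 22);
  translate([243, 235, 0]) cylinder(h = 395, r = 22);
}
translate([339, 0, 0]) {
  cube([80, 102, 1964]);
  translate([791, 0, 0]) cube([80, 102, 1964]);
  translate([0, 0, 1964]) cube([871, 102, 54]);
}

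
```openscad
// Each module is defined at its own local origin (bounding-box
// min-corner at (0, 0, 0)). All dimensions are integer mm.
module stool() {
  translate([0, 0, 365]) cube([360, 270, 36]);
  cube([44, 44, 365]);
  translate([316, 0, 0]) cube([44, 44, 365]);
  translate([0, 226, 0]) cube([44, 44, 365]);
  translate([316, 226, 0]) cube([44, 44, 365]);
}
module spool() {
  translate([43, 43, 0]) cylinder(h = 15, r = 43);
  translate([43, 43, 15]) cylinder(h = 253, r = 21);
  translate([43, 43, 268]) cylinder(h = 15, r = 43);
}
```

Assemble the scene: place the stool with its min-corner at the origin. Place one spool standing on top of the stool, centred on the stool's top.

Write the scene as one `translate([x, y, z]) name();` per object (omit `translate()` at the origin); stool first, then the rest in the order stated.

stool();
translate([137, 92, 401]) spool();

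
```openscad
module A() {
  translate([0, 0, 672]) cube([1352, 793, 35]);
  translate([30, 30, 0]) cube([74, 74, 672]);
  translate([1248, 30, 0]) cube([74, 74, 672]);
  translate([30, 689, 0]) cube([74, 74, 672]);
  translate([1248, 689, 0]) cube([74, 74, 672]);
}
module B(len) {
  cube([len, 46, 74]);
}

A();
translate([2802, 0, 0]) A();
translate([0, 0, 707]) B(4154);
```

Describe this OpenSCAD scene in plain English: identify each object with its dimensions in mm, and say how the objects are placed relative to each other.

A is a table: top 1352 mm (x) × 793 mm (y), 35 mm thick, upper face at z = 707 mm, on four 74×74 mm square legs, each inset 30 mm from the nearest pair of top edges, running from z = 0 to the bottom of the top.

B is a rectangular beam 4154 mm long (x), 46 mm deep (y), 74 mm thick (z).

The beam spans the tops of two tables placed 1450 mm apart, resting at z = 707 mm.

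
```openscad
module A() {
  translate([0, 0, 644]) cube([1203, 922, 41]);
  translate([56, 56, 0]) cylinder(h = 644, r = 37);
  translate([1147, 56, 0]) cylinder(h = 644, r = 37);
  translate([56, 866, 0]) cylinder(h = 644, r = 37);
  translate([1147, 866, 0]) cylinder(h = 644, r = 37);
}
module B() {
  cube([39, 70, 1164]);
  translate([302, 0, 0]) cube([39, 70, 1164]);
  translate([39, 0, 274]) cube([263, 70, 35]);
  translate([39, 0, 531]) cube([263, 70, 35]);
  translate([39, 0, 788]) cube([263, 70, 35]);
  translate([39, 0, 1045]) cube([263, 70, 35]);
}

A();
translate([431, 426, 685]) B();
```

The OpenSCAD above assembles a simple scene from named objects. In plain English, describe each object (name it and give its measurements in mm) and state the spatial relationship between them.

A is a table with a 1203×922 mm rectangular top, 41 mm thick, top surface at z = 685 mm, supported by four round legs of 74 mm diameter, each leg's bounding box inset 19 mm from the nearest pair of top edges, running from the floor.

B is a straight ladder. Two 39×70 mm vertical rails, 1164 mm tall, stand 341 mm apart (outside-to-outside) with their front faces coplanar on the −y side. 4 rungs, each 70 mm deep and 35 mm tall, span between the inner faces of the rails, front faces flush with the rails. The lowest rung's underside is at z = 274 mm and rungs are spaced 257 mm apart (underside to underside).

The ladder is on top of the table, centred.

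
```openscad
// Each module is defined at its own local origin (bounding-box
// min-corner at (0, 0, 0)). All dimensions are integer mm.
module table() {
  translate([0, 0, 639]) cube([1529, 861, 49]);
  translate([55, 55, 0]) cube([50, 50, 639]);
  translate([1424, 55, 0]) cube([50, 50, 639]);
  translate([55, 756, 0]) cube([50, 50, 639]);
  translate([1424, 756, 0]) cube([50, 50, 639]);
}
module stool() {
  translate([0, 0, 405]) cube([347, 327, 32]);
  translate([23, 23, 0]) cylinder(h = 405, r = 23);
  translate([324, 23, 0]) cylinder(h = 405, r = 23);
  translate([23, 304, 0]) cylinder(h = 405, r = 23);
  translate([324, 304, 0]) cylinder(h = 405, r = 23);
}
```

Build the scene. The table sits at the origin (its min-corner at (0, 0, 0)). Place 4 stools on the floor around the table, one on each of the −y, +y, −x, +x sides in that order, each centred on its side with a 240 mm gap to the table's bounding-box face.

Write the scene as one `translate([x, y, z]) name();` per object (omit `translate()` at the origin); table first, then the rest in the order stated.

table();
translate([591, -567, 0]) stool();
translate([591, 1101, 0]) stool();
translate([-587, 267, 0]) stool();
translate([1769, 267, 0]) stool();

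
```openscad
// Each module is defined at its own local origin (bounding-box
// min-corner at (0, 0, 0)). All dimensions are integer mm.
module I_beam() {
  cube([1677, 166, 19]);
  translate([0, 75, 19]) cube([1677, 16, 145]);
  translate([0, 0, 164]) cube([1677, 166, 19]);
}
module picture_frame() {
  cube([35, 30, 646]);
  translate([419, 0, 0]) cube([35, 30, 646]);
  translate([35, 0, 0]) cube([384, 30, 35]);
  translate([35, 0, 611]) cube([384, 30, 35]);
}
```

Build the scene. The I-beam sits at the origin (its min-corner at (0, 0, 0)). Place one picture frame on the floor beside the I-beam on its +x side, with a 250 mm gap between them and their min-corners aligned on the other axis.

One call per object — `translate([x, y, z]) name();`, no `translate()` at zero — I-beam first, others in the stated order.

I_beam();
translate([1927, 0, 0]) picture_frame();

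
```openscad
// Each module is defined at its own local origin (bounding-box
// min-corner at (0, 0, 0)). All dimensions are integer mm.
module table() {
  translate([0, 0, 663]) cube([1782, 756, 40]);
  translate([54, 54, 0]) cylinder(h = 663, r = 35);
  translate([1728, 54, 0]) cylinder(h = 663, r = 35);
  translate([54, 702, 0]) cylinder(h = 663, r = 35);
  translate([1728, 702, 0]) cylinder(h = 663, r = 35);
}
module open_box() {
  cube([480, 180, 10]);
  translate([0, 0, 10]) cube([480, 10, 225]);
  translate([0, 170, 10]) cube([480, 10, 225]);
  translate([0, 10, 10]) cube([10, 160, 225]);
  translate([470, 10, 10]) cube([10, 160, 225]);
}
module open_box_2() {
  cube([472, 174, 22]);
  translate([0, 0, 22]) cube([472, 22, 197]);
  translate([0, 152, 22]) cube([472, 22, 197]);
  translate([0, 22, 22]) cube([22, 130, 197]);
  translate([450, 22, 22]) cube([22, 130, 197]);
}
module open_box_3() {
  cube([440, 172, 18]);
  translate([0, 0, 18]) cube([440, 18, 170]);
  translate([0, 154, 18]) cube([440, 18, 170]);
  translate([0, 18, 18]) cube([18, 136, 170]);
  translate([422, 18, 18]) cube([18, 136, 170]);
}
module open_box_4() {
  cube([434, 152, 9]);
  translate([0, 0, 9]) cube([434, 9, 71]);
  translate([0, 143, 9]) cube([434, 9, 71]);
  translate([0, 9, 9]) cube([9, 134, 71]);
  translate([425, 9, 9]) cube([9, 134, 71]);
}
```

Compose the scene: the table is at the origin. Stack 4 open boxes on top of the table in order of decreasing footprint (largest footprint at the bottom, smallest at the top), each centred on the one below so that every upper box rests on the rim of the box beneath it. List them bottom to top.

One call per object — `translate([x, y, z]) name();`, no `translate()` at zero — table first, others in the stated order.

table();
translate([651, 288, 703]) open_box();
translate([655, 291, 938]) open_box_2();
translate([671, 292, 1157]) open_box_3();
translate([674, 302, 1345]) open_box_4();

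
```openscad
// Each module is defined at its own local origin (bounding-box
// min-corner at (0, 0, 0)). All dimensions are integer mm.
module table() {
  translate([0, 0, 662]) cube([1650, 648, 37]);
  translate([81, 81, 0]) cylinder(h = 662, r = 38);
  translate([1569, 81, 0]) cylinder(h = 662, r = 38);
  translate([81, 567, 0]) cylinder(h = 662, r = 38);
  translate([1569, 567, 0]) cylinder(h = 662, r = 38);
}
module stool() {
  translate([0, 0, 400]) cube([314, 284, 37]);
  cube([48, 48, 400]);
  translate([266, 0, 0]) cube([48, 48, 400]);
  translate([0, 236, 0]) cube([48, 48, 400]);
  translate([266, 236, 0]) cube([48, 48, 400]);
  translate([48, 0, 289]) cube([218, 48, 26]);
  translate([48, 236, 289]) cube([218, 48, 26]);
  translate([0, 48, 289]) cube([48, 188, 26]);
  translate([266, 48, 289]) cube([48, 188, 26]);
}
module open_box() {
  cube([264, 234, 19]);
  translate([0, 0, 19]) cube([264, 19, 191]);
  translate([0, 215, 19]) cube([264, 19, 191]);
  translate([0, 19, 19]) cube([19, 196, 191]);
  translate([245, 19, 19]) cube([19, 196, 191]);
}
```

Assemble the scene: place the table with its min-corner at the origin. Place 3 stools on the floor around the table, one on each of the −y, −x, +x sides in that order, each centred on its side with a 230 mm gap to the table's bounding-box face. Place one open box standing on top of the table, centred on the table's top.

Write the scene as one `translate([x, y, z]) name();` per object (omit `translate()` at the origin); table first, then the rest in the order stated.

table();
translate([668, -514, 0]) stool();
translate([-544, 182, 0]) stool();
translate([1880, 182, 0]) stool();
translate([693, 207, 699]) open_box();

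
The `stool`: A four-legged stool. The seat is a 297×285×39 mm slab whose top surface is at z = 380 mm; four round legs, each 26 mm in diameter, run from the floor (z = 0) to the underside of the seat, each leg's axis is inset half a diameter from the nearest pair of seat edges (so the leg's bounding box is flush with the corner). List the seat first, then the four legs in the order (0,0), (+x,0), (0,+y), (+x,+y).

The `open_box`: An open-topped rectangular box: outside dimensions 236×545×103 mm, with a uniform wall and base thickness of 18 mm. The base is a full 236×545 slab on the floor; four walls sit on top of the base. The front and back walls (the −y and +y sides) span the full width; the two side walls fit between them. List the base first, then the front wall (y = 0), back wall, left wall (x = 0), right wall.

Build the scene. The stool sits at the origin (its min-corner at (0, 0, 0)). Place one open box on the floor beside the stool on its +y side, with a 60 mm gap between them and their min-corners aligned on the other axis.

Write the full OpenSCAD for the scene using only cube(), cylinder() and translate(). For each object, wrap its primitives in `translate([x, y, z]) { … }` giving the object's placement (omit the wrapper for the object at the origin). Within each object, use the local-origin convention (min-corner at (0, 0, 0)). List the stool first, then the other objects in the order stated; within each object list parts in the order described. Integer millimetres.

translate([0, 0, 341]) cube([297, 285, 39]);
translate([13, 13, 0]) cylinder(h = 341, r = 13);
translate([284, 13, 0]) cylinder(h = 341, r = 13);
translate([13, 272, 0]) cylinder(h = 341, r = 13);
translate([284, 272, 0]) cylinder(h = 341, r = 13);
translate([0, 345, 0]) {
  cube([236, 545, 18]);
  translate([0, 0, 18]) cube([236, 18, 85]);
  translate([0, 527, 18]) cube([236, 18, 85]);
  translate([0, 18, 18]) cube([18, 509, 85]);
  translate([218, 18, 18]) cube([18, 509, 85]);
}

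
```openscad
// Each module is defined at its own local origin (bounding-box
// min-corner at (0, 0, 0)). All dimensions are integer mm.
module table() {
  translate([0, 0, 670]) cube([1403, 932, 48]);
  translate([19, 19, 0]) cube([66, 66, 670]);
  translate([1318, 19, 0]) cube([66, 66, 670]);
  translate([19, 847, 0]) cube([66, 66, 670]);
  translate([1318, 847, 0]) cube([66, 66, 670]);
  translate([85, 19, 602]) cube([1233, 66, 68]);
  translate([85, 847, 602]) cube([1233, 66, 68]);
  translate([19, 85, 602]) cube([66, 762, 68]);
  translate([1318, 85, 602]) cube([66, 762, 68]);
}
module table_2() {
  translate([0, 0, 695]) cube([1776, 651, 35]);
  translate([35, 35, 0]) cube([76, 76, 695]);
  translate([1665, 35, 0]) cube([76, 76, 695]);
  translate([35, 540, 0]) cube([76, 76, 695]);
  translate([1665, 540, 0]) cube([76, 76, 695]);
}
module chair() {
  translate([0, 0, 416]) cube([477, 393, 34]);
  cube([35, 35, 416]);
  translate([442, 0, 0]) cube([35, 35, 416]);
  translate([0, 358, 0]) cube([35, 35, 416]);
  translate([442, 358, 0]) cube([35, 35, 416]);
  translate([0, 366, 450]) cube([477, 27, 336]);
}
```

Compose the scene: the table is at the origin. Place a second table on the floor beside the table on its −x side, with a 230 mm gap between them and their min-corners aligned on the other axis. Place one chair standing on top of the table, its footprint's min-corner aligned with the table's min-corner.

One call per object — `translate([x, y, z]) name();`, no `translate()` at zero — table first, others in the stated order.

table();
translate([-2006, 0, 0]) table_2();
translate([0, 0, 718]) chair();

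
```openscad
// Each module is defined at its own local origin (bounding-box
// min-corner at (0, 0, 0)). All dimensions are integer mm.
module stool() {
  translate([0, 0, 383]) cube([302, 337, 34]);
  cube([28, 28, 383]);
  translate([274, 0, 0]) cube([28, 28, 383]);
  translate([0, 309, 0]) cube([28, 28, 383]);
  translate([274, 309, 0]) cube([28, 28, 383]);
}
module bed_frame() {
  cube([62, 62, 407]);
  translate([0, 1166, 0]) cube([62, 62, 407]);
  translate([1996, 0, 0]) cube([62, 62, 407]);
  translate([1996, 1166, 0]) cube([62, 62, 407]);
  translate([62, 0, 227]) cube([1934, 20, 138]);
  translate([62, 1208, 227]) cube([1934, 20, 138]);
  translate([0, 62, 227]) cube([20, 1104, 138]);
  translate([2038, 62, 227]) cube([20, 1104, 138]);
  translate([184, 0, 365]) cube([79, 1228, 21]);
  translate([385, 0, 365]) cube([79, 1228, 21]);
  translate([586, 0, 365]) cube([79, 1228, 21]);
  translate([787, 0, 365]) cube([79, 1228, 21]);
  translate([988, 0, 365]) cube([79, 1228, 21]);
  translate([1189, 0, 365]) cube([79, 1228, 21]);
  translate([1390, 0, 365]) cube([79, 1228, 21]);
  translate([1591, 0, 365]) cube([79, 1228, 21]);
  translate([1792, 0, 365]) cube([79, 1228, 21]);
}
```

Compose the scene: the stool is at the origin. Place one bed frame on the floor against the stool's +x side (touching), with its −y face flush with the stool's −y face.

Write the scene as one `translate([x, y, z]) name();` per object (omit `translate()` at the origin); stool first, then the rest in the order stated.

stool();
translate([302, 0, 0]) bed_frame();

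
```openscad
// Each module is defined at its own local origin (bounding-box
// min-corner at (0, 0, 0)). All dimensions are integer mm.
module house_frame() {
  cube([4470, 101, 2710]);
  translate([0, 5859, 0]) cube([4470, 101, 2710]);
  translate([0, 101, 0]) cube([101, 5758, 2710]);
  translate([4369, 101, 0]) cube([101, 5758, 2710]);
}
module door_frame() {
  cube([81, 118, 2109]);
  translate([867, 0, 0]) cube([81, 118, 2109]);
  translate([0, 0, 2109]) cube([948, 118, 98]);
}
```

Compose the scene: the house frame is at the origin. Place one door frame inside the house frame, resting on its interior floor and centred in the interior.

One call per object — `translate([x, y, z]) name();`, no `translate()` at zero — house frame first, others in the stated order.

house_frame();
translate([1761, 2921, 0]) door_frame();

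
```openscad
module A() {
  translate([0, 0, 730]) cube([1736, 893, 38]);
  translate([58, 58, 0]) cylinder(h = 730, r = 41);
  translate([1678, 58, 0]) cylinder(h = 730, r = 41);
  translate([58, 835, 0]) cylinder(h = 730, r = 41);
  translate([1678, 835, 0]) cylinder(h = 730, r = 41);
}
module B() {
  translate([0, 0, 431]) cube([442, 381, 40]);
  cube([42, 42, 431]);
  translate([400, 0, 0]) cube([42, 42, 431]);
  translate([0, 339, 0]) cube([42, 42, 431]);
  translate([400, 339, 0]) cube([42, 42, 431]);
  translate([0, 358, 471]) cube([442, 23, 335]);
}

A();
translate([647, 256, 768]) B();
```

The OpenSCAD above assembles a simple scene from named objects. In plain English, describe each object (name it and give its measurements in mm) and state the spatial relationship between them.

A is a rectangular dining table. The top is 1736×893×38 mm with its upper surface at z = 768 mm. It stands on four round legs of 82 mm diameter, each leg's bounding box inset 17 mm from the nearest pair of top edges, running from the floor to the underside of the top.

B is a chair: 442×381 mm seat, 40 mm thick, top at z = 471 mm, on four 42 mm square corner legs flush with the seat edges. A 23 mm thick backrest slab spans the full seat width, extending 335 mm above the seat top, its back face flush with the seat's +y edge.

The chair is on top of the table, centred.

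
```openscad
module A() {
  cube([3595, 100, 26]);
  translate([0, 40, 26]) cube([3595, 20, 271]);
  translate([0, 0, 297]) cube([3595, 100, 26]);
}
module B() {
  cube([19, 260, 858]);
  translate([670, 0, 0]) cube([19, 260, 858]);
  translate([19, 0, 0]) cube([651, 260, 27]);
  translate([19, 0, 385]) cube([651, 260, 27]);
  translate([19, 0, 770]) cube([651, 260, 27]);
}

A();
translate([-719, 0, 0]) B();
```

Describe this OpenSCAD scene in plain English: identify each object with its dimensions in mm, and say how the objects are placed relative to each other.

A is an I-beam lying along x, 3595 mm long. Overall section height 323 mm. Two flanges 100 mm wide (y) and 26 mm thick, one on the floor and one at the top; a web 20 mm thick runs between them, centred on the flange width.

B is a bookshelf 689 mm wide overall, 260 mm deep and 858 mm tall. The two sides are 19 mm thick vertical panels. 3 horizontal shelves of 27 mm thickness span between the inner faces of the sides; the lowest shelf sits on the floor and shelves are stacked with a clear vertical gap of 358 mm between each pair.

The bookshelf is on the floor beside the I-beam on its −x side.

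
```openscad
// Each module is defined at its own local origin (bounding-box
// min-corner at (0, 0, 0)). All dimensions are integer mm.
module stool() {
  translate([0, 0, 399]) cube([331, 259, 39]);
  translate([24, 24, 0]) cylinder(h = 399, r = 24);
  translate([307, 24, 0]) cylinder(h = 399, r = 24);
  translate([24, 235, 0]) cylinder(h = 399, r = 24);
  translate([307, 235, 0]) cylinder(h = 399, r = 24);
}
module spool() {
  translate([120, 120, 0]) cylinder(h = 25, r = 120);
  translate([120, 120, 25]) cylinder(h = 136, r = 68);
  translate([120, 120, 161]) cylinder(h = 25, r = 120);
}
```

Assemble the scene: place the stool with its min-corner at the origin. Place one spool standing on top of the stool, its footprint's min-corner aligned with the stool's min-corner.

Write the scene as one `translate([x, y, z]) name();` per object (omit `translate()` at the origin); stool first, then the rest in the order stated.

stool();
translate([0, 0, 438]) spool();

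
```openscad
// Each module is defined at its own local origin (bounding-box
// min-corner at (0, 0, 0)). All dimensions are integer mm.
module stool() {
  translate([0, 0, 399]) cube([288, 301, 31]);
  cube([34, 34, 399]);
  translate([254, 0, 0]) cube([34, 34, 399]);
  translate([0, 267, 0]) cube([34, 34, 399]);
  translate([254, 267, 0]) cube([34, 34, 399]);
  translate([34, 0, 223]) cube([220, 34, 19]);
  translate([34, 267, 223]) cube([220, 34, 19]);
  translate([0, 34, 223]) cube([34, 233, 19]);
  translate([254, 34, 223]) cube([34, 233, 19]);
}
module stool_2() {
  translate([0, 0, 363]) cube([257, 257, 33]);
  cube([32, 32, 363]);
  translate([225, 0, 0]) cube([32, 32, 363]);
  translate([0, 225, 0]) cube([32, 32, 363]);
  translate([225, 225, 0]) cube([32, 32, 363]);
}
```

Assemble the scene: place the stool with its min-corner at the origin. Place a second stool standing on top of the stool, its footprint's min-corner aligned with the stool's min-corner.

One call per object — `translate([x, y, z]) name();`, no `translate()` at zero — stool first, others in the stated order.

stool();
translate([0, 0, 430]) stool_2();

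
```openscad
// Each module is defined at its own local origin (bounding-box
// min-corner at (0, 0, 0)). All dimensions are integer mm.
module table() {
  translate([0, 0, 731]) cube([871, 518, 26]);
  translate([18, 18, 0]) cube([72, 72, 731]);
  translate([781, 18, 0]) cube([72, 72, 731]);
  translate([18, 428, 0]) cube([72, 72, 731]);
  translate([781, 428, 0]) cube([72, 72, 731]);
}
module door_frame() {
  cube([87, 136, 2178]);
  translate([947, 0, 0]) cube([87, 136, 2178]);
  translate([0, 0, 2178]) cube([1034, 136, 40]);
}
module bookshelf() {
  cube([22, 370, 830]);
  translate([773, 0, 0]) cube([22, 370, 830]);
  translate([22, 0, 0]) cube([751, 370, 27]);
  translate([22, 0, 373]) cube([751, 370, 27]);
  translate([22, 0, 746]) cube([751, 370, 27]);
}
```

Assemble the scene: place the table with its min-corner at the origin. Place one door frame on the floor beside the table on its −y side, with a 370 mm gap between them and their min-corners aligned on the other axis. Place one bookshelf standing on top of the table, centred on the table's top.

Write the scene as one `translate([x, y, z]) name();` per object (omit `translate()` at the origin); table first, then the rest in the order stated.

table();
translate([0, -506, 0]) door_frame();
translate([38, 74, 757]) bookshelf();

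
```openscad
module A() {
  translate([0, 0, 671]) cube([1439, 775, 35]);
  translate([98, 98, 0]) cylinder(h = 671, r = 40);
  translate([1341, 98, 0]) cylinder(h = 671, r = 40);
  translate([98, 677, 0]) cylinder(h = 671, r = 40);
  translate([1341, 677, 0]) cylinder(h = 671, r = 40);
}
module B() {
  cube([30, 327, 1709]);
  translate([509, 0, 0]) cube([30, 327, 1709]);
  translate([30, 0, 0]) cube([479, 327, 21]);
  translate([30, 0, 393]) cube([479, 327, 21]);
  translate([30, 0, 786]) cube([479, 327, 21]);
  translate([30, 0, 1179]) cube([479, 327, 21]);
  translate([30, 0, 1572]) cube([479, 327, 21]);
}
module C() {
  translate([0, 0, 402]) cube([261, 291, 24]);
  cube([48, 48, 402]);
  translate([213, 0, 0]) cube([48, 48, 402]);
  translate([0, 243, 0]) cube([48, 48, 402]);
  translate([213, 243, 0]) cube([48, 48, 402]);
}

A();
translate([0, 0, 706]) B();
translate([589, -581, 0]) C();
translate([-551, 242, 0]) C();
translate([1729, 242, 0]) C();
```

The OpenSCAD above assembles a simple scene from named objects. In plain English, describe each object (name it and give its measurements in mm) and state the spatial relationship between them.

A is a table with a 1439×775 mm rectangular top, 35 mm thick, top surface at z = 706 mm, supported by four round legs of 80 mm diameter, each leg's bounding box inset 58 mm from the nearest pair of top edges, running from the floor.

B is a bookshelf 539 mm wide overall, 327 mm deep and 1709 mm tall. The two sides are 30 mm thick vertical panels. 5 horizontal shelves of 21 mm thickness span between the inner faces of the sides; the lowest shelf sits on the floor and shelves are stacked with a clear vertical gap of 372 mm between each pair.

C is a four-legged stool. The seat is a 261×291×24 mm slab whose top surface is at z = 426 mm; four square legs, each 48×48 mm in cross-section, run from the floor (z = 0) to the underside of the seat, each flush with a corner of the seat.

The bookshelf is on top of the table. Three stools sit around the table at the −y, −x, +x sides.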